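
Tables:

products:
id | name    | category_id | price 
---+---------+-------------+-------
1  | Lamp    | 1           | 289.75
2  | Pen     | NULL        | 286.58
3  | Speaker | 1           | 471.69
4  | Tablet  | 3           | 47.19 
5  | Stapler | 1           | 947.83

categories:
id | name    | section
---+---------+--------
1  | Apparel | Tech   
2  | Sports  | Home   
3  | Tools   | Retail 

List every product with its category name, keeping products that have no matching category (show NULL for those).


LEFT JOIN keeps every row from products (the left table); where category_id has no match in categories, the category columns become NULL. Walk through each product:
  - product 1 (Lamp): category_id=1 -> matches Apparel
  - product 2 (Pen): category_id=NULL, no match -> kept with NULL
  - product 3 (Speaker): category_id=1 -> matches Apparel
  - product 4 (Tablet): category_id=3 -> matches Tools
  - product 5 (Stapler): category_id=1 -> matches Apparel
All 5 rows appear; 1 has NULL category.

SQL:
SELECT a.name, b.name AS category
FROM products a
LEFT JOIN categories b ON a.category_id = b.id

Result:
name    | category
--------+---------
Lamp    | Apparel 
Pen     | NULL    
Speaker | Apparel 
Tablet  | Tools   
Stapler | Apparel 


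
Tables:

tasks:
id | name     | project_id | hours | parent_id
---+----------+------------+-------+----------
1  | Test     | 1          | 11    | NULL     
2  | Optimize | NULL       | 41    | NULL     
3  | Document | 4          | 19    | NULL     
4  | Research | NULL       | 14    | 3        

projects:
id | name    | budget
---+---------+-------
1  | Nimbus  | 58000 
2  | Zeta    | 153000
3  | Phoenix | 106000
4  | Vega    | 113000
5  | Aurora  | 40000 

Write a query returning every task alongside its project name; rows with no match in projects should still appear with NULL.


LEFT JOIN keeps every row from tasks (the left table); where project_id has no match in projects, the project columns become NULL. Walk through each task:
  - task 1 (Test): project_id=1 -> matches Nimbus
  - task 2 (Optimize): project_id=NULL, no match -> kept with NULL
  - task 3 (Document): project_id=4 -> matches Vega
  - task 4 (Research): project_id=NULL, no match -> kept with NULL
All 4 rows appear; 2 have NULL project.

SQL:
SELECT a.name, b.name AS project
FROM tasks a
LEFT JOIN projects b ON a.project_id = b.id

Result:
name     | project
---------+--------
Test     | Nimbus 
Optimize | NULL   
Document | Vega   
Research | NULL   


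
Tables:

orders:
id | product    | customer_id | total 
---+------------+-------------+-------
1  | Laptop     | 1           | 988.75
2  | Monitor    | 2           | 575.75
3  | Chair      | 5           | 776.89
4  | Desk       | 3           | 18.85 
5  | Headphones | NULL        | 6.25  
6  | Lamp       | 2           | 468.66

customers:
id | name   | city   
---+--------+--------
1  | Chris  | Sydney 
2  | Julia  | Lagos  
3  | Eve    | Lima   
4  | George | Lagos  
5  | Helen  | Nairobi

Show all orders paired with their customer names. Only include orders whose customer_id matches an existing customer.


INNER JOIN keeps only orders rows whose customer_id matches an id in customers. Walk through each order:
  - order 1 (Laptop): customer_id=1 -> matches Chris
  - order 2 (Monitor): customer_id=2 -> matches Julia
  - order 3 (Chair): customer_id=5 -> matches Helen
  - order 4 (Desk): customer_id=3 -> matches Eve
  - order 5 (Headphones): customer_id=NULL, no match -> dropped
  - order 6 (Lamp): customer_id=2 -> matches Julia
So 1 of 6 rows is dropped.

SQL:
SELECT a.product, b.name AS customer
FROM orders a
INNER JOIN customers b ON a.customer_id = b.id

Result:
product | customer
--------+---------
Laptop  | Chris   
Monitor | Julia   
Chair   | Helen   
Desk    | Eve     
Lamp    | Julia   


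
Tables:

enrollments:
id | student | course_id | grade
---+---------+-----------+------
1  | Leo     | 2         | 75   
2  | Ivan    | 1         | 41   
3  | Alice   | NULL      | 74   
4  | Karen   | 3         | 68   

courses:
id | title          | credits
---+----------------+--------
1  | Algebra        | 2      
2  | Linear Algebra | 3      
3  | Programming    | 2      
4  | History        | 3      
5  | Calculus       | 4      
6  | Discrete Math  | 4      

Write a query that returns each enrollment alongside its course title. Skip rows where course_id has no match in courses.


INNER JOIN keeps only enrollments rows whose course_id matches an id in courses. Walk through each enrollment:
  - enrollment 1 (Leo): course_id=2 -> matches Linear Algebra
  - enrollment 2 (Ivan): course_id=1 -> matches Algebra
  - enrollment 3 (Alice): course_id=NULL, no match -> dropped
  - enrollment 4 (Karen): course_id=3 -> matches Programming
So 1 of 4 rows is dropped.

SQL:
SELECT a.student, b.title AS course
FROM enrollments a
INNER JOIN courses b ON a.course_id = b.id

Result:
student | course        
--------+---------------
Leo     | Linear Algebra
Ivan    | Algebra       
Karen   | Programming   


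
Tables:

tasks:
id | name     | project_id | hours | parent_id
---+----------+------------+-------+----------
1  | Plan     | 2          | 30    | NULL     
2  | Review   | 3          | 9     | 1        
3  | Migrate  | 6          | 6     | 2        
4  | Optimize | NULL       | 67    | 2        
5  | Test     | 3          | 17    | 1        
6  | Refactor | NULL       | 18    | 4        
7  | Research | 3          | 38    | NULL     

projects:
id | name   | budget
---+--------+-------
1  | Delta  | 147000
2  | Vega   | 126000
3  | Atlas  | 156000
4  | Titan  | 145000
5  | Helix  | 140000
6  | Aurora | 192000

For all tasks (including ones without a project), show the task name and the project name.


LEFT JOIN keeps every row from tasks (the left table); where project_id has no match in projects, the project columns become NULL. Walk through each task:
  - task 1 (Plan): project_id=2 -> matches Vega
  - task 2 (Review): project_id=3 -> matches Atlas
  - task 3 (Migrate): project_id=6 -> matches Aurora
  - task 4 (Optimize): project_id=NULL, no match -> kept with NULL
  - task 5 (Test): project_id=3 -> matches Atlas
  - task 6 (Refactor): project_id=NULL, no match -> kept with NULL
  - task 7 (Research): project_id=3 -> matches Atlas
All 7 rows appear; 2 have NULL project.

SQL:
SELECT a.name, b.name AS project
FROM tasks a
LEFT JOIN projects b ON a.project_id = b.id

Result:
name     | project
---------+--------
Plan     | Vega   
Review   | Atlas  
Migrate  | Aurora 
Optimize | NULL   
Test     | Atlas  
Refactor | NULL   
Research | Atlas  


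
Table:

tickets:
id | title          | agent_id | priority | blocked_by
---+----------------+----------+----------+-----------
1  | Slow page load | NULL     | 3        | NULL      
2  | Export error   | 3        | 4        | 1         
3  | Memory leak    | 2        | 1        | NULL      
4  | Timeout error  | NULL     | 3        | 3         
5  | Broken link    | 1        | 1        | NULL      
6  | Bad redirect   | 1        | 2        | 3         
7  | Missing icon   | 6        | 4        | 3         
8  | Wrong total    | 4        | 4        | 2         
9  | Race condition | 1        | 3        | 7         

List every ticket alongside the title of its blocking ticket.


This is a self-join: tickets is joined to a second copy of itself, matching each row's blocked_by to another row's id. Use LEFT JOIN so rows with blocked_by=NULL are kept.
  - ticket 1 (Slow page load): blocked_by=NULL -> NULL
  - ticket 2 (Export error): blocked_by=1 -> Slow page load
  - ticket 3 (Memory leak): blocked_by=NULL -> NULL
  - ticket 4 (Timeout error): blocked_by=3 -> Memory leak
  - ticket 5 (Broken link): blocked_by=NULL -> NULL
  - ticket 6 (Bad redirect): blocked_by=3 -> Memory leak
  - ticket 7 (Missing icon): blocked_by=3 -> Memory leak
  - ticket 8 (Wrong total): blocked_by=2 -> Export error
  - ticket 9 (Race condition): blocked_by=7 -> Missing icon

SQL:
SELECT a.title AS item, b.title AS blocked_by
FROM tickets a
LEFT JOIN tickets b ON a.blocked_by = b.id

Result:
item           | blocked_by    
---------------+---------------
Slow page load | NULL          
Export error   | Slow page load
Memory leak    | NULL          
Timeout error  | Memory leak   
Broken link    | NULL          
Bad redirect   | Memory leak   
Missing icon   | Memory leak   
Wrong total    | Export error  
Race condition | Missing icon  


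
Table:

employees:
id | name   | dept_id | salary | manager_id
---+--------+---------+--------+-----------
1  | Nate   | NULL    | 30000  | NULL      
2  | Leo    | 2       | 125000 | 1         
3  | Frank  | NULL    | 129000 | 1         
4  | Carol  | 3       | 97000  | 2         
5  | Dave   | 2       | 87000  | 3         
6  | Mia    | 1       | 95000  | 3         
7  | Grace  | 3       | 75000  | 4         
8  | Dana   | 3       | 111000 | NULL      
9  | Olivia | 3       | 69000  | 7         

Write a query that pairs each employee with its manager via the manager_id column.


This is a self-join: employees is joined to a second copy of itself, matching each row's manager_id to another row's id. Use LEFT JOIN so rows with manager_id=NULL are kept.
  - employee 1 (Nate): manager_id=NULL -> NULL
  - employee 2 (Leo): manager_id=1 -> Nate
  - employee 3 (Frank): manager_id=1 -> Nate
  - employee 4 (Carol): manager_id=2 -> Leo
  - employee 5 (Dave): manager_id=3 -> Frank
  - employee 6 (Mia): manager_id=3 -> Frank
  - employee 7 (Grace): manager_id=4 -> Carol
  - employee 8 (Dana): manager_id=NULL -> NULL
  - employee 9 (Olivia): manager_id=7 -> Grace

SQL:
SELECT a.name AS item, b.name AS manager
FROM employees a
LEFT JOIN employees b ON a.manager_id = b.id

Result:
item   | manager
-------+--------
Nate   | NULL   
Leo    | Nate   
Frank  | Nate   
Carol  | Leo    
Dave   | Frank  
Mia    | Frank  
Grace  | Carol  
Dana   | NULL   
Olivia | Grace  


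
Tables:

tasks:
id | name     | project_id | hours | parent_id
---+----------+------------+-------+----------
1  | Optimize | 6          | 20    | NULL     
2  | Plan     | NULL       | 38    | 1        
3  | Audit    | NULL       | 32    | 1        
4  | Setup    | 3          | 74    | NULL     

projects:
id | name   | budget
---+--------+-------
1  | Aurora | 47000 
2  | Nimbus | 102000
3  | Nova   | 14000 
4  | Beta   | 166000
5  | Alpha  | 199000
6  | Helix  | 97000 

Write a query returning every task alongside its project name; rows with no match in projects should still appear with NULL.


LEFT JOIN keeps every row from tasks (the left table); where project_id has no match in projects, the project columns become NULL. Walk through each task:
  - task 1 (Optimize): project_id=6 -> matches Helix
  - task 2 (Plan): project_id=NULL, no match -> kept with NULL
  - task 3 (Audit): project_id=NULL, no match -> kept with NULL
  - task 4 (Setup): project_id=3 -> matches Nova
All 4 rows appear; 2 have NULL project.

SQL:
SELECT a.name, b.name AS project
FROM tasks a
LEFT JOIN projects b ON a.project_id = b.id

Result:
name     | project
---------+--------
Optimize | Helix  
Plan     | NULL   
Audit    | NULL   
Setup    | Nova   


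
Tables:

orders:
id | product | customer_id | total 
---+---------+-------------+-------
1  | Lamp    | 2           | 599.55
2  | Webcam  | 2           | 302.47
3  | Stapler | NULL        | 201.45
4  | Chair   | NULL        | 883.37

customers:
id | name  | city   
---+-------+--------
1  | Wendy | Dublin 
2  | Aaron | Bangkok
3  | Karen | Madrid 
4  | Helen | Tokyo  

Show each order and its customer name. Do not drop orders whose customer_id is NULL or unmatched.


LEFT JOIN keeps every row from orders (the left table); where customer_id has no match in customers, the customer columns become NULL. Walk through each order:
  - order 1 (Lamp): customer_id=2 -> matches Aaron
  - order 2 (Webcam): customer_id=2 -> matches Aaron
  - order 3 (Stapler): customer_id=NULL, no match -> kept with NULL
  - order 4 (Chair): customer_id=NULL, no match -> kept with NULL
All 4 rows appear; 2 have NULL customer.

SQL:
SELECT a.product, b.name AS customer
FROM orders a
LEFT JOIN customers b ON a.customer_id = b.id

Result:
product | customer
--------+---------
Lamp    | Aaron   
Webcam  | Aaron   
Stapler | NULL    
Chair   | NULL    


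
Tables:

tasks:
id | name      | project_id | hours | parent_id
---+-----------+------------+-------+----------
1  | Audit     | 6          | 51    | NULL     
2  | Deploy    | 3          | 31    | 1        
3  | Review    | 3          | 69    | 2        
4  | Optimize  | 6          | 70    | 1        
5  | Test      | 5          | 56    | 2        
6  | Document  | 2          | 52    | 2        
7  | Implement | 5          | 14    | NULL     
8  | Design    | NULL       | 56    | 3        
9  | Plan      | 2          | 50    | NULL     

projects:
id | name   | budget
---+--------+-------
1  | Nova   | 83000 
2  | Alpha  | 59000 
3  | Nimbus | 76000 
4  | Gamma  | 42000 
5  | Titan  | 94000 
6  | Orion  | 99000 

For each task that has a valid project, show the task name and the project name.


INNER JOIN keeps only tasks rows whose project_id matches an id in projects. Walk through each task:
  - task 1 (Audit): project_id=6 -> matches Orion
  - task 2 (Deploy): project_id=3 -> matches Nimbus
  - task 3 (Review): project_id=3 -> matches Nimbus
  - task 4 (Optimize): project_id=6 -> matches Orion
  - task 5 (Test): project_id=5 -> matches Titan
  - task 6 (Document): project_id=2 -> matches Alpha
  - task 7 (Implement): project_id=5 -> matches Titan
  - task 8 (Design): project_id=NULL, no match -> dropped
  - task 9 (Plan): project_id=2 -> matches Alpha
So 1 of 9 rows is dropped.

SQL:
SELECT a.name, b.name AS project
FROM tasks a
INNER JOIN projects b ON a.project_id = b.id

Result:
name      | project
----------+--------
Audit     | Orion  
Deploy    | Nimbus 
Review    | Nimbus 
Optimize  | Orion  
Test      | Titan  
Document  | Alpha  
Implement | Titan  
Plan      | Alpha  


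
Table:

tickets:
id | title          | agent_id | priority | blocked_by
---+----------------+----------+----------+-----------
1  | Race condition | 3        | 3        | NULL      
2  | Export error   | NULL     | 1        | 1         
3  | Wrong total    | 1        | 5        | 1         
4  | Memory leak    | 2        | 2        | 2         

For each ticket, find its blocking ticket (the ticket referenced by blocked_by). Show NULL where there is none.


This is a self-join: tickets is joined to a second copy of itself, matching each row's blocked_by to another row's id. Use LEFT JOIN so rows with blocked_by=NULL are kept.
  - ticket 1 (Race condition): blocked_by=NULL -> NULL
  - ticket 2 (Export error): blocked_by=1 -> Race condition
  - ticket 3 (Wrong total): blocked_by=1 -> Race condition
  - ticket 4 (Memory leak): blocked_by=2 -> Export error

SQL:
SELECT a.title AS item, b.title AS blocked_by
FROM tickets a
LEFT JOIN tickets b ON a.blocked_by = b.id

Result:
item           | blocked_by    
---------------+---------------
Race condition | NULL          
Export error   | Race condition
Wrong total    | Race condition
Memory leak    | Export error  


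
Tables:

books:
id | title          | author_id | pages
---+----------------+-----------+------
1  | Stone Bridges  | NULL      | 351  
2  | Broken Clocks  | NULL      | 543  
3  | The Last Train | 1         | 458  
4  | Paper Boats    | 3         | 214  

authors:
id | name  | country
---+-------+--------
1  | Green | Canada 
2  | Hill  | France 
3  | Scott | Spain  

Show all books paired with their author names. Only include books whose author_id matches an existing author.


INNER JOIN keeps only books rows whose author_id matches an id in authors. Walk through each book:
  - book 1 (Stone Bridges): author_id=NULL, no match -> dropped
  - book 2 (Broken Clocks): author_id=NULL, no match -> dropped
  - book 3 (The Last Train): author_id=1 -> matches Green
  - book 4 (Paper Boats): author_id=3 -> matches Scott
So 2 of 4 rows are dropped.

SQL:
SELECT a.title, b.name AS author
FROM books a
INNER JOIN authors b ON a.author_id = b.id

Result:
title          | author
---------------+-------
The Last Train | Green 
Paper Boats    | Scott 


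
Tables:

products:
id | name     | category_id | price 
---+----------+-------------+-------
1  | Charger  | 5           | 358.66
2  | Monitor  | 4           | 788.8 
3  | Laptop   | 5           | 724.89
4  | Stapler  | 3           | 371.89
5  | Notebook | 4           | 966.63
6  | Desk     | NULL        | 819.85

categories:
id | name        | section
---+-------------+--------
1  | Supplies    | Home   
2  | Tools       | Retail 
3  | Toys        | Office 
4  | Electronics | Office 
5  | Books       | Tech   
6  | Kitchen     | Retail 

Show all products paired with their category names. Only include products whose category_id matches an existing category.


INNER JOIN keeps only products rows whose category_id matches an id in categories. Walk through each product:
  - product 1 (Charger): category_id=5 -> matches Books
  - product 2 (Monitor): category_id=4 -> matches Electronics
  - product 3 (Laptop): category_id=5 -> matches Books
  - product 4 (Stapler): category_id=3 -> matches Toys
  - product 5 (Notebook): category_id=4 -> matches Electronics
  - product 6 (Desk): category_id=NULL, no match -> dropped
So 1 of 6 rows is dropped.

SQL:
SELECT a.name, b.name AS category
FROM products a
INNER JOIN categories b ON a.category_id = b.id

Result:
name     | category   
---------+------------
Charger  | Books      
Monitor  | Electronics
Laptop   | Books      
Stapler  | Toys       
Notebook | Electronics


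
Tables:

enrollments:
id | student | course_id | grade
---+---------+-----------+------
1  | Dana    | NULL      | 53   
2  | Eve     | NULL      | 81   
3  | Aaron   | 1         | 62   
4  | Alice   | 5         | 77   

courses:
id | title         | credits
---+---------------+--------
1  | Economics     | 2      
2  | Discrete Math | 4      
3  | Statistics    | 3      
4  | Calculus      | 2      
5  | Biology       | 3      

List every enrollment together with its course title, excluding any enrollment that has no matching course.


INNER JOIN keeps only enrollments rows whose course_id matches an id in courses. Walk through each enrollment:
  - enrollment 1 (Dana): course_id=NULL, no match -> dropped
  - enrollment 2 (Eve): course_id=NULL, no match -> dropped
  - enrollment 3 (Aaron): course_id=1 -> matches Economics
  - enrollment 4 (Alice): course_id=5 -> matches Biology
So 2 of 4 rows are dropped.

SQL:
SELECT a.student, b.title AS course
FROM enrollments a
INNER JOIN courses b ON a.course_id = b.id

Result:
student | course   
--------+----------
Aaron   | Economics
Alice   | Biology  


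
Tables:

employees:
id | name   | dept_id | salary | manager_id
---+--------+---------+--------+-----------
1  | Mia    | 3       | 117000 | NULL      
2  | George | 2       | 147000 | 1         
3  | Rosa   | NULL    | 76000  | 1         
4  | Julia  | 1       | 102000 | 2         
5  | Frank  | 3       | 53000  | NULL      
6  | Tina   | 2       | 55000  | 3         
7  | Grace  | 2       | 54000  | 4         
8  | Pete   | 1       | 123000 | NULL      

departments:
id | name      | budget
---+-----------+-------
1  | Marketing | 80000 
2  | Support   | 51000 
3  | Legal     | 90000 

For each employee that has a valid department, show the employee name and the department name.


INNER JOIN keeps only employees rows whose dept_id matches an id in departments. Walk through each employee:
  - employee 1 (Mia): dept_id=3 -> matches Legal
  - employee 2 (George): dept_id=2 -> matches Support
  - employee 3 (Rosa): dept_id=NULL, no match -> dropped
  - employee 4 (Julia): dept_id=1 -> matches Marketing
  - employee 5 (Frank): dept_id=3 -> matches Legal
  - employee 6 (Tina): dept_id=2 -> matches Support
  - employee 7 (Grace): dept_id=2 -> matches Support
  - employee 8 (Pete): dept_id=1 -> matches Marketing
So 1 of 8 rows is dropped.

SQL:
SELECT a.name, b.name AS department
FROM employees a
INNER JOIN departments b ON a.dept_id = b.id

Result:
name   | department
-------+-----------
Mia    | Legal     
George | Support   
Julia  | Marketing 
Frank  | Legal     
Tina   | Support   
Grace  | Support   
Pete   | Marketing 


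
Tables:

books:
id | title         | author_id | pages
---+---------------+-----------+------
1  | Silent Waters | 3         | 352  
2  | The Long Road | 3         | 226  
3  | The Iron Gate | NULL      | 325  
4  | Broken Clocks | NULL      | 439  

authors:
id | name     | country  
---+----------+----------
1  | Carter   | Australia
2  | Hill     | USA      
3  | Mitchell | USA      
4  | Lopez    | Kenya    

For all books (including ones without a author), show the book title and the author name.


LEFT JOIN keeps every row from books (the left table); where author_id has no match in authors, the author columns become NULL. Walk through each book:
  - book 1 (Silent Waters): author_id=3 -> matches Mitchell
  - book 2 (The Long Road): author_id=3 -> matches Mitchell
  - book 3 (The Iron Gate): author_id=NULL, no match -> kept with NULL
  - book 4 (Broken Clocks): author_id=NULL, no match -> kept with NULL
All 4 rows appear; 2 have NULL author.

SQL:
SELECT a.title, b.name AS author
FROM books a
LEFT JOIN authors b ON a.author_id = b.id

Result:
title         | author  
--------------+---------
Silent Waters | Mitchell
The Long Road | Mitchell
The Iron Gate | NULL    
Broken Clocks | NULL    


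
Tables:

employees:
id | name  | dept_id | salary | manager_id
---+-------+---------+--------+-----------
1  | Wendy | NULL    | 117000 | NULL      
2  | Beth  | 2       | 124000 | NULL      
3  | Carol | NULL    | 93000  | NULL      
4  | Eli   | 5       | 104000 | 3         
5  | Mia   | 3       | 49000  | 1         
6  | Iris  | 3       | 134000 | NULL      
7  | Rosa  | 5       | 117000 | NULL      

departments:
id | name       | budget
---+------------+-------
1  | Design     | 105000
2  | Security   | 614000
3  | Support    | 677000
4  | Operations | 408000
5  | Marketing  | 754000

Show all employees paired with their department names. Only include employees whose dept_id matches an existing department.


INNER JOIN keeps only employees rows whose dept_id matches an id in departments. Walk through each employee:
  - employee 1 (Wendy): dept_id=NULL, no match -> dropped
  - employee 2 (Beth): dept_id=2 -> matches Security
  - employee 3 (Carol): dept_id=NULL, no match -> dropped
  - employee 4 (Eli): dept_id=5 -> matches Marketing
  - employee 5 (Mia): dept_id=3 -> matches Support
  - employee 6 (Iris): dept_id=3 -> matches Support
  - employee 7 (Rosa): dept_id=5 -> matches Marketing
So 2 of 7 rows are dropped.

SQL:
SELECT a.name, b.name AS department
FROM employees a
INNER JOIN departments b ON a.dept_id = b.id

Result:
name | department
-----+-----------
Beth | Security  
Eli  | Marketing 
Mia  | Support   
Iris | Support   
Rosa | Marketing 


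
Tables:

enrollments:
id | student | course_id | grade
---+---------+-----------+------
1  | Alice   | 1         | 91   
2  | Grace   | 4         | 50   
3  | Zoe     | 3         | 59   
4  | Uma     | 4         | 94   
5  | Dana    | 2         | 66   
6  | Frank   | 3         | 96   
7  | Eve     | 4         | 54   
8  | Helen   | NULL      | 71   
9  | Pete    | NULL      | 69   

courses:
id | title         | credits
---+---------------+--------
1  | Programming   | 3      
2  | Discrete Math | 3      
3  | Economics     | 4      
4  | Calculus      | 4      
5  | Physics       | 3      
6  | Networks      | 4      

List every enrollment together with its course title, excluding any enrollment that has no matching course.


INNER JOIN keeps only enrollments rows whose course_id matches an id in courses. Walk through each enrollment:
  - enrollment 1 (Alice): course_id=1 -> matches Programming
  - enrollment 2 (Grace): course_id=4 -> matches Calculus
  - enrollment 3 (Zoe): course_id=3 -> matches Economics
  - enrollment 4 (Uma): course_id=4 -> matches Calculus
  - enrollment 5 (Dana): course_id=2 -> matches Discrete Math
  - enrollment 6 (Frank): course_id=3 -> matches Economics
  - enrollment 7 (Eve): course_id=4 -> matches Calculus
  - enrollment 8 (Helen): course_id=NULL, no match -> dropped
  - enrollment 9 (Pete): course_id=NULL, no match -> dropped
So 2 of 9 rows are dropped.

SQL:
SELECT a.student, b.title AS course
FROM enrollments a
INNER JOIN courses b ON a.course_id = b.id

Result:
student | course       
--------+--------------
Alice   | Programming  
Grace   | Calculus     
Zoe     | Economics    
Uma     | Calculus     
Dana    | Discrete Math
Frank   | Economics    
Eve     | Calculus     


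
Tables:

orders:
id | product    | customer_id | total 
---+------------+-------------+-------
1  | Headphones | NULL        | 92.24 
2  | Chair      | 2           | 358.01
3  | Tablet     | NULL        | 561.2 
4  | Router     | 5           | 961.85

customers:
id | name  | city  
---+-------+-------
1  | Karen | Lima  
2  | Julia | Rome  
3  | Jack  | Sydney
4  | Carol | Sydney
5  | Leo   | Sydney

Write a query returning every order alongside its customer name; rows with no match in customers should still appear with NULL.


LEFT JOIN keeps every row from orders (the left table); where customer_id has no match in customers, the customer columns become NULL. Walk through each order:
  - order 1 (Headphones): customer_id=NULL, no match -> kept with NULL
  - order 2 (Chair): customer_id=2 -> matches Julia
  - order 3 (Tablet): customer_id=NULL, no match -> kept with NULL
  - order 4 (Router): customer_id=5 -> matches Leo
All 4 rows appear; 2 have NULL customer.

SQL:
SELECT a.product, b.name AS customer
FROM orders a
LEFT JOIN customers b ON a.customer_id = b.id

Result:
product    | customer
-----------+---------
Headphones | NULL    
Chair      | Julia   
Tablet     | NULL    
Router     | Leo     


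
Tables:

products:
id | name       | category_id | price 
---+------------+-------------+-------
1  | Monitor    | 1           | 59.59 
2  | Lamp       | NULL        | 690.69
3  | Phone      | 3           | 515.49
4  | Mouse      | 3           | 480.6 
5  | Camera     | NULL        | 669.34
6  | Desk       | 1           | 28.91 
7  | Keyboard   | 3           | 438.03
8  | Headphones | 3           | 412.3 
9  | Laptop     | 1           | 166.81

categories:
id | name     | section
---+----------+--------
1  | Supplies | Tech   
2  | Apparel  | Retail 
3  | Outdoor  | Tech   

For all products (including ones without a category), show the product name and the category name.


LEFT JOIN keeps every row from products (the left table); where category_id has no match in categories, the category columns become NULL. Walk through each product:
  - product 1 (Monitor): category_id=1 -> matches Supplies
  - product 2 (Lamp): category_id=NULL, no match -> kept with NULL
  - product 3 (Phone): category_id=3 -> matches Outdoor
  - product 4 (Mouse): category_id=3 -> matches Outdoor
  - product 5 (Camera): category_id=NULL, no match -> kept with NULL
  - product 6 (Desk): category_id=1 -> matches Supplies
  - product 7 (Keyboard): category_id=3 -> matches Outdoor
  - product 8 (Headphones): category_id=3 -> matches Outdoor
  - product 9 (Laptop): category_id=1 -> matches Supplies
All 9 rows appear; 2 have NULL category.

SQL:
SELECT a.name, b.name AS category
FROM products a
LEFT JOIN categories b ON a.category_id = b.id

Result:
name       | category
-----------+---------
Monitor    | Supplies
Lamp       | NULL    
Phone      | Outdoor 
Mouse      | Outdoor 
Camera     | NULL    
Desk       | Supplies
Keyboard   | Outdoor 
Headphones | Outdoor 
Laptop     | Supplies


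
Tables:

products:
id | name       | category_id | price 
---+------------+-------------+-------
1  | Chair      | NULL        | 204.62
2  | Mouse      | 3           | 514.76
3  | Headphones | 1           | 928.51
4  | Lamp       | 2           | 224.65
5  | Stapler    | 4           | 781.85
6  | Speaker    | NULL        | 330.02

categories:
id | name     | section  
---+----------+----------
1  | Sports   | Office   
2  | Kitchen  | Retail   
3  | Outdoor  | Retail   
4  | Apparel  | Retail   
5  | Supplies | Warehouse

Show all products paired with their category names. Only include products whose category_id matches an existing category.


INNER JOIN keeps only products rows whose category_id matches an id in categories. Walk through each product:
  - product 1 (Chair): category_id=NULL, no match -> dropped
  - product 2 (Mouse): category_id=3 -> matches Outdoor
  - product 3 (Headphones): category_id=1 -> matches Sports
  - product 4 (Lamp): category_id=2 -> matches Kitchen
  - product 5 (Stapler): category_id=4 -> matches Apparel
  - product 6 (Speaker): category_id=NULL, no match -> dropped
So 2 of 6 rows are dropped.

SQL:
SELECT a.name, b.name AS category
FROM products a
INNER JOIN categories b ON a.category_id = b.id

Result:
name       | category
-----------+---------
Mouse      | Outdoor 
Headphones | Sports  
Lamp       | Kitchen 
Stapler    | Apparel 


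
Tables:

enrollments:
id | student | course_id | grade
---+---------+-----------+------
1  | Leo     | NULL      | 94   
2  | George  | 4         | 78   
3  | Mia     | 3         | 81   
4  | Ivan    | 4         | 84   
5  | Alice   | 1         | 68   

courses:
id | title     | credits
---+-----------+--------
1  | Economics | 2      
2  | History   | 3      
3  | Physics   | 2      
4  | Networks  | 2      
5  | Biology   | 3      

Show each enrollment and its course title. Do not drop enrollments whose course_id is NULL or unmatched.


LEFT JOIN keeps every row from enrollments (the left table); where course_id has no match in courses, the course columns become NULL. Walk through each enrollment:
  - enrollment 1 (Leo): course_id=NULL, no match -> kept with NULL
  - enrollment 2 (George): course_id=4 -> matches Networks
  - enrollment 3 (Mia): course_id=3 -> matches Physics
  - enrollment 4 (Ivan): course_id=4 -> matches Networks
  - enrollment 5 (Alice): course_id=1 -> matches Economics
All 5 rows appear; 1 has NULL course.

SQL:
SELECT a.student, b.title AS course
FROM enrollments a
LEFT JOIN courses b ON a.course_id = b.id

Result:
student | course   
--------+----------
Leo     | NULL     
George  | Networks 
Mia     | Physics  
Ivan    | Networks 
Alice   | Economics


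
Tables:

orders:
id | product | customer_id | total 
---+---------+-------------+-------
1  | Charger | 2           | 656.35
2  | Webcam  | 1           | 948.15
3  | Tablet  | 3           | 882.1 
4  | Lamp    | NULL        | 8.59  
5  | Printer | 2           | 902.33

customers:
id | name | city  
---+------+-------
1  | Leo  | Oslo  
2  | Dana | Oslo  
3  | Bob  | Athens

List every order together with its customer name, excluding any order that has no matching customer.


INNER JOIN keeps only orders rows whose customer_id matches an id in customers. Walk through each order:
  - order 1 (Charger): customer_id=2 -> matches Dana
  - order 2 (Webcam): customer_id=1 -> matches Leo
  - order 3 (Tablet): customer_id=3 -> matches Bob
  - order 4 (Lamp): customer_id=NULL, no match -> dropped
  - order 5 (Printer): customer_id=2 -> matches Dana
So 1 of 5 rows is dropped.

SQL:
SELECT a.product, b.name AS customer
FROM orders a
INNER JOIN customers b ON a.customer_id = b.id

Result:
product | customer
--------+---------
Charger | Dana    
Webcam  | Leo     
Tablet  | Bob     
Printer | Dana    


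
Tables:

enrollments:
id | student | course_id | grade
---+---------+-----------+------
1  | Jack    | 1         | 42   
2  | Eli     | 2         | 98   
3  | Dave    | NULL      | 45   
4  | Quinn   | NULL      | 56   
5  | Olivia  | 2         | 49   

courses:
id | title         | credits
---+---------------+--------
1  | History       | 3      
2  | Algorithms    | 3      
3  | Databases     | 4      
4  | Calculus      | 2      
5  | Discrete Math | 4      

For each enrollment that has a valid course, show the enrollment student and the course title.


INNER JOIN keeps only enrollments rows whose course_id matches an id in courses. Walk through each enrollment:
  - enrollment 1 (Jack): course_id=1 -> matches History
  - enrollment 2 (Eli): course_id=2 -> matches Algorithms
  - enrollment 3 (Dave): course_id=NULL, no match -> dropped
  - enrollment 4 (Quinn): course_id=NULL, no match -> dropped
  - enrollment 5 (Olivia): course_id=2 -> matches Algorithms
So 2 of 5 rows are dropped.

SQL:
SELECT a.student, b.title AS course
FROM enrollments a
INNER JOIN courses b ON a.course_id = b.id

Result:
student | course    
--------+-----------
Jack    | History   
Eli     | Algorithms
Olivia  | Algorithms


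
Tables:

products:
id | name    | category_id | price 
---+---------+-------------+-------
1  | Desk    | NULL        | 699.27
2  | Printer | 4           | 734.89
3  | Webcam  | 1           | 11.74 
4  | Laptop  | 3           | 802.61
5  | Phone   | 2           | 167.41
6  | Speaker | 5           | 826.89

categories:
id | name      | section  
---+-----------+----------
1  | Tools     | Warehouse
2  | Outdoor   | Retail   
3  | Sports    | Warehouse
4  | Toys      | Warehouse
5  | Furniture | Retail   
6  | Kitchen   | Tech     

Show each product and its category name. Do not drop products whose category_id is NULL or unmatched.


LEFT JOIN keeps every row from products (the left table); where category_id has no match in categories, the category columns become NULL. Walk through each product:
  - product 1 (Desk): category_id=NULL, no match -> kept with NULL
  - product 2 (Printer): category_id=4 -> matches Toys
  - product 3 (Webcam): category_id=1 -> matches Tools
  - product 4 (Laptop): category_id=3 -> matches Sports
  - product 5 (Phone): category_id=2 -> matches Outdoor
  - product 6 (Speaker): category_id=5 -> matches Furniture
All 6 rows appear; 1 has NULL category.

SQL:
SELECT a.name, b.name AS category
FROM products a
LEFT JOIN categories b ON a.category_id = b.id

Result:
name    | category 
--------+----------
Desk    | NULL     
Printer | Toys     
Webcam  | Tools    
Laptop  | Sports   
Phone   | Outdoor  
Speaker | Furniture


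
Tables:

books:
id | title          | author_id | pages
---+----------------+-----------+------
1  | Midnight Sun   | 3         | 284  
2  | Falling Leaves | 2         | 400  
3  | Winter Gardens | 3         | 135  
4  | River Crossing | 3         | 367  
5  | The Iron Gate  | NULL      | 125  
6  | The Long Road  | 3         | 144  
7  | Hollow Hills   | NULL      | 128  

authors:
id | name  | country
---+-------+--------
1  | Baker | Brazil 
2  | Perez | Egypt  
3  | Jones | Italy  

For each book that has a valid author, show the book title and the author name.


INNER JOIN keeps only books rows whose author_id matches an id in authors. Walk through each book:
  - book 1 (Midnight Sun): author_id=3 -> matches Jones
  - book 2 (Falling Leaves): author_id=2 -> matches Perez
  - book 3 (Winter Gardens): author_id=3 -> matches Jones
  - book 4 (River Crossing): author_id=3 -> matches Jones
  - book 5 (The Iron Gate): author_id=NULL, no match -> dropped
  - book 6 (The Long Road): author_id=3 -> matches Jones
  - book 7 (Hollow Hills): author_id=NULL, no match -> dropped
So 2 of 7 rows are dropped.

SQL:
SELECT a.title, b.name AS author
FROM books a
INNER JOIN authors b ON a.author_id = b.id

Result:
title          | author
---------------+-------
Midnight Sun   | Jones 
Falling Leaves | Perez 
Winter Gardens | Jones 
River Crossing | Jones 
The Long Road  | Jones 


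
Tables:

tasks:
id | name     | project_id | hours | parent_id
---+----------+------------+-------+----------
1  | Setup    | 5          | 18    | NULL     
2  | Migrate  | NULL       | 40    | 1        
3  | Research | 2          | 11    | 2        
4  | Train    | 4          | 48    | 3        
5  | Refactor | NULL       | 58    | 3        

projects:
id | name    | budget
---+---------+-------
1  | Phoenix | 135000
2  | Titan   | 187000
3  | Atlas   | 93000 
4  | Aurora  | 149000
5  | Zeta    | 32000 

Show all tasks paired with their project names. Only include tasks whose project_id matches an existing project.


INNER JOIN keeps only tasks rows whose project_id matches an id in projects. Walk through each task:
  - task 1 (Setup): project_id=5 -> matches Zeta
  - task 2 (Migrate): project_id=NULL, no match -> dropped
  - task 3 (Research): project_id=2 -> matches Titan
  - task 4 (Train): project_id=4 -> matches Aurora
  - task 5 (Refactor): project_id=NULL, no match -> dropped
So 2 of 5 rows are dropped.

SQL:
SELECT a.name, b.name AS project
FROM tasks a
INNER JOIN projects b ON a.project_id = b.id

Result:
name     | project
---------+--------
Setup    | Zeta   
Research | Titan  
Train    | Aurora 


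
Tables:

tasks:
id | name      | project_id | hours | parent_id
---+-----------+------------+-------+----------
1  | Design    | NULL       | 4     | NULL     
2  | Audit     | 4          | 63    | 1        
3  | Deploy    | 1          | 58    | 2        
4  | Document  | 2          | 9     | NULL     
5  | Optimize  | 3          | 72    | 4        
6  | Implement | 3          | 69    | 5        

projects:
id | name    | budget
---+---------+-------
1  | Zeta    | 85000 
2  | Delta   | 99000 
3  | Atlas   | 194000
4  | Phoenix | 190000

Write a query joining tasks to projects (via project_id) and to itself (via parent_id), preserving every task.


Two LEFT JOINs from the same base table tasks: one to projects via project_id, one to tasks itself via parent_id. Both are LEFT so every task is preserved.
Match against projects:
  - task 1 (Design): project_id=NULL, no match -> kept with NULL
  - task 2 (Audit): project_id=4 -> matches Phoenix
  - task 3 (Deploy): project_id=1 -> matches Zeta
  - task 4 (Document): project_id=2 -> matches Delta
  - task 5 (Optimize): project_id=3 -> matches Atlas
  - task 6 (Implement): project_id=3 -> matches Atlas
Match against tasks (self):
  - task 1 (Design): parent_id=NULL -> NULL
  - task 2 (Audit): parent_id=1 -> Design
  - task 3 (Deploy): parent_id=2 -> Audit
  - task 4 (Document): parent_id=NULL -> NULL
  - task 5 (Optimize): parent_id=4 -> Document
  - task 6 (Implement): parent_id=5 -> Optimize

SQL:
SELECT a.name, b.name AS project, c.name AS parent
FROM tasks a
LEFT JOIN projects b ON a.project_id = b.id
LEFT JOIN tasks c ON a.parent_id = c.id

Result:
name      | project | parent  
----------+---------+---------
Design    | NULL    | NULL    
Audit     | Phoenix | Design  
Deploy    | Zeta    | Audit   
Document  | Delta   | NULL    
Optimize  | Atlas   | Document
Implement | Atlas   | Optimize


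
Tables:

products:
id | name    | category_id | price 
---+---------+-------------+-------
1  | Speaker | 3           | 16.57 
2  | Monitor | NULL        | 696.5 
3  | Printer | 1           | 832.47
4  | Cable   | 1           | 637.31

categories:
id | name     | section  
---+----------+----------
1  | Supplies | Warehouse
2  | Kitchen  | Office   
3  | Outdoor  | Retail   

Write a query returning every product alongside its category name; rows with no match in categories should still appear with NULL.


LEFT JOIN keeps every row from products (the left table); where category_id has no match in categories, the category columns become NULL. Walk through each product:
  - product 1 (Speaker): category_id=3 -> matches Outdoor
  - product 2 (Monitor): category_id=NULL, no match -> kept with NULL
  - product 3 (Printer): category_id=1 -> matches Supplies
  - product 4 (Cable): category_id=1 -> matches Supplies
All 4 rows appear; 1 has NULL category.

SQL:
SELECT a.name, b.name AS category
FROM products a
LEFT JOIN categories b ON a.category_id = b.id

Result:
name    | category
--------+---------
Speaker | Outdoor 
Monitor | NULL    
Printer | Supplies
Cable   | Supplies


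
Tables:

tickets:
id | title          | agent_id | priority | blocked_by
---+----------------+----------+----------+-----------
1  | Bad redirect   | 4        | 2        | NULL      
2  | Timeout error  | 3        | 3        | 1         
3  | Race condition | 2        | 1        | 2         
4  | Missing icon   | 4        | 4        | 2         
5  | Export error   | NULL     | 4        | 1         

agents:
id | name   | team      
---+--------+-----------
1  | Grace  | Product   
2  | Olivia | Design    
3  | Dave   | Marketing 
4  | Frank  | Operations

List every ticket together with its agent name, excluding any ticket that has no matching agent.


INNER JOIN keeps only tickets rows whose agent_id matches an id in agents. Walk through each ticket:
  - ticket 1 (Bad redirect): agent_id=4 -> matches Frank
  - ticket 2 (Timeout error): agent_id=3 -> matches Dave
  - ticket 3 (Race condition): agent_id=2 -> matches Olivia
  - ticket 4 (Missing icon): agent_id=4 -> matches Frank
  - ticket 5 (Export error): agent_id=NULL, no match -> dropped
So 1 of 5 rows is dropped.

SQL:
SELECT a.title, b.name AS agent
FROM tickets a
INNER JOIN agents b ON a.agent_id = b.id

Result:
title          | agent 
---------------+-------
Bad redirect   | Frank 
Timeout error  | Dave  
Race condition | Olivia
Missing icon   | Frank 
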